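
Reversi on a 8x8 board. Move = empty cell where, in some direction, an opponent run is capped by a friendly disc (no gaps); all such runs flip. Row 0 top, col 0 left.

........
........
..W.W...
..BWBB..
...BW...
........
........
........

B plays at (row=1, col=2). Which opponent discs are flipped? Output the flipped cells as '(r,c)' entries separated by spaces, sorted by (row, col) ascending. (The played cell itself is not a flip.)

Answer: (2,2)

Derivation:
Dir NW: first cell '.' (not opp) -> no flip
Dir N: first cell '.' (not opp) -> no flip
Dir NE: first cell '.' (not opp) -> no flip
Dir W: first cell '.' (not opp) -> no flip
Dir E: first cell '.' (not opp) -> no flip
Dir SW: first cell '.' (not opp) -> no flip
Dir S: opp run (2,2) capped by B -> flip
Dir SE: first cell '.' (not opp) -> no flip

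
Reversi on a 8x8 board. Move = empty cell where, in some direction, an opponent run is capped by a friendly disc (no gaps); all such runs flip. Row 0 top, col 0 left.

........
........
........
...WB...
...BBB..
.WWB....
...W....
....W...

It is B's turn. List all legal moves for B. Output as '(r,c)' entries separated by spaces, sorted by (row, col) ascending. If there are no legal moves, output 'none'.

Answer: (2,2) (2,3) (3,2) (5,0) (6,1) (7,3)

Derivation:
(2,2): flips 1 -> legal
(2,3): flips 1 -> legal
(2,4): no bracket -> illegal
(3,2): flips 1 -> legal
(4,0): no bracket -> illegal
(4,1): no bracket -> illegal
(4,2): no bracket -> illegal
(5,0): flips 2 -> legal
(5,4): no bracket -> illegal
(6,0): no bracket -> illegal
(6,1): flips 1 -> legal
(6,2): no bracket -> illegal
(6,4): no bracket -> illegal
(6,5): no bracket -> illegal
(7,2): no bracket -> illegal
(7,3): flips 1 -> legal
(7,5): no bracket -> illegal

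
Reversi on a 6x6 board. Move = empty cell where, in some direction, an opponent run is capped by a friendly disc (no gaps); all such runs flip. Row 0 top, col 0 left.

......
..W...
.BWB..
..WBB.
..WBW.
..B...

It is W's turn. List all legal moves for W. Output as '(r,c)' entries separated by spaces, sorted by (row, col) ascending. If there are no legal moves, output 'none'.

(1,0): flips 1 -> legal
(1,1): no bracket -> illegal
(1,3): no bracket -> illegal
(1,4): flips 1 -> legal
(2,0): flips 1 -> legal
(2,4): flips 3 -> legal
(2,5): no bracket -> illegal
(3,0): flips 1 -> legal
(3,1): no bracket -> illegal
(3,5): flips 2 -> legal
(4,1): no bracket -> illegal
(4,5): flips 2 -> legal
(5,1): no bracket -> illegal
(5,3): no bracket -> illegal
(5,4): flips 1 -> legal

Answer: (1,0) (1,4) (2,0) (2,4) (3,0) (3,5) (4,5) (5,4)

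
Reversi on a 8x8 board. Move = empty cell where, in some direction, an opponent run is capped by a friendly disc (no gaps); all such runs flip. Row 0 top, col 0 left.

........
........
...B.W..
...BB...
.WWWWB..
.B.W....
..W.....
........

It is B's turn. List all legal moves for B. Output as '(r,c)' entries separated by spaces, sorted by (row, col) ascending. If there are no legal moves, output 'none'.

(1,4): no bracket -> illegal
(1,5): no bracket -> illegal
(1,6): flips 1 -> legal
(2,4): no bracket -> illegal
(2,6): no bracket -> illegal
(3,0): no bracket -> illegal
(3,1): flips 1 -> legal
(3,2): no bracket -> illegal
(3,5): no bracket -> illegal
(3,6): no bracket -> illegal
(4,0): flips 4 -> legal
(5,0): no bracket -> illegal
(5,2): flips 1 -> legal
(5,4): flips 1 -> legal
(5,5): flips 1 -> legal
(6,1): no bracket -> illegal
(6,3): flips 2 -> legal
(6,4): no bracket -> illegal
(7,1): no bracket -> illegal
(7,2): no bracket -> illegal
(7,3): flips 1 -> legal

Answer: (1,6) (3,1) (4,0) (5,2) (5,4) (5,5) (6,3) (7,3)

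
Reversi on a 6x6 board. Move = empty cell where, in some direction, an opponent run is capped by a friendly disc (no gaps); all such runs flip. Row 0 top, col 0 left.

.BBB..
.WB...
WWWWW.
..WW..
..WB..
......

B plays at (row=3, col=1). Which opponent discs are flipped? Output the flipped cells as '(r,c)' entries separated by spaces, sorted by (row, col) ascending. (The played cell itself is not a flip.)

Answer: (1,1) (2,1)

Derivation:
Dir NW: opp run (2,0), next=edge -> no flip
Dir N: opp run (2,1) (1,1) capped by B -> flip
Dir NE: opp run (2,2), next='.' -> no flip
Dir W: first cell '.' (not opp) -> no flip
Dir E: opp run (3,2) (3,3), next='.' -> no flip
Dir SW: first cell '.' (not opp) -> no flip
Dir S: first cell '.' (not opp) -> no flip
Dir SE: opp run (4,2), next='.' -> no flip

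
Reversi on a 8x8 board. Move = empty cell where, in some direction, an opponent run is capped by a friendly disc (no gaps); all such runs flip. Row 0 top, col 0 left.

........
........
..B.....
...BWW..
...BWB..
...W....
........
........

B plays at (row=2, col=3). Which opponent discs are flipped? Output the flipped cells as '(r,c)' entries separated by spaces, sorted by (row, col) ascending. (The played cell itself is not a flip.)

Answer: (3,4)

Derivation:
Dir NW: first cell '.' (not opp) -> no flip
Dir N: first cell '.' (not opp) -> no flip
Dir NE: first cell '.' (not opp) -> no flip
Dir W: first cell 'B' (not opp) -> no flip
Dir E: first cell '.' (not opp) -> no flip
Dir SW: first cell '.' (not opp) -> no flip
Dir S: first cell 'B' (not opp) -> no flip
Dir SE: opp run (3,4) capped by B -> flip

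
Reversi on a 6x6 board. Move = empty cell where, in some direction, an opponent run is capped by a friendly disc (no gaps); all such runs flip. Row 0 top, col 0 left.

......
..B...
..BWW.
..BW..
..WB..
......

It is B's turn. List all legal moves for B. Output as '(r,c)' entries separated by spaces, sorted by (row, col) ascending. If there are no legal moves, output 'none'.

(1,3): flips 2 -> legal
(1,4): flips 1 -> legal
(1,5): no bracket -> illegal
(2,5): flips 2 -> legal
(3,1): no bracket -> illegal
(3,4): flips 2 -> legal
(3,5): no bracket -> illegal
(4,1): flips 1 -> legal
(4,4): flips 1 -> legal
(5,1): no bracket -> illegal
(5,2): flips 1 -> legal
(5,3): no bracket -> illegal

Answer: (1,3) (1,4) (2,5) (3,4) (4,1) (4,4) (5,2)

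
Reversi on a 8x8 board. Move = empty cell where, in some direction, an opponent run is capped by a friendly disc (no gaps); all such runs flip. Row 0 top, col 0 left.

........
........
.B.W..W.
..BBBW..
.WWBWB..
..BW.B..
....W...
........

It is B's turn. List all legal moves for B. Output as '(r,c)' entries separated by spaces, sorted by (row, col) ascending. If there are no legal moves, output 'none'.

(1,2): flips 1 -> legal
(1,3): flips 1 -> legal
(1,4): flips 1 -> legal
(1,5): no bracket -> illegal
(1,6): no bracket -> illegal
(1,7): no bracket -> illegal
(2,2): no bracket -> illegal
(2,4): no bracket -> illegal
(2,5): flips 1 -> legal
(2,7): no bracket -> illegal
(3,0): flips 1 -> legal
(3,1): no bracket -> illegal
(3,6): flips 1 -> legal
(3,7): no bracket -> illegal
(4,0): flips 2 -> legal
(4,6): no bracket -> illegal
(5,0): flips 1 -> legal
(5,1): flips 1 -> legal
(5,4): flips 2 -> legal
(6,2): no bracket -> illegal
(6,3): flips 1 -> legal
(6,5): no bracket -> illegal
(7,3): flips 1 -> legal
(7,4): no bracket -> illegal
(7,5): no bracket -> illegal

Answer: (1,2) (1,3) (1,4) (2,5) (3,0) (3,6) (4,0) (5,0) (5,1) (5,4) (6,3) (7,3)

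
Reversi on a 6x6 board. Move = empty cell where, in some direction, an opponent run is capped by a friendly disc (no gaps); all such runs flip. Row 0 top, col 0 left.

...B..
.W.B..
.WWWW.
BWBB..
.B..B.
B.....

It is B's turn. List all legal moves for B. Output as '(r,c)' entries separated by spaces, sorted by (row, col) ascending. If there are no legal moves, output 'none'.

(0,0): flips 2 -> legal
(0,1): flips 3 -> legal
(0,2): no bracket -> illegal
(1,0): flips 1 -> legal
(1,2): flips 2 -> legal
(1,4): flips 1 -> legal
(1,5): flips 1 -> legal
(2,0): no bracket -> illegal
(2,5): no bracket -> illegal
(3,4): no bracket -> illegal
(3,5): flips 1 -> legal
(4,0): flips 2 -> legal
(4,2): no bracket -> illegal

Answer: (0,0) (0,1) (1,0) (1,2) (1,4) (1,5) (3,5) (4,0)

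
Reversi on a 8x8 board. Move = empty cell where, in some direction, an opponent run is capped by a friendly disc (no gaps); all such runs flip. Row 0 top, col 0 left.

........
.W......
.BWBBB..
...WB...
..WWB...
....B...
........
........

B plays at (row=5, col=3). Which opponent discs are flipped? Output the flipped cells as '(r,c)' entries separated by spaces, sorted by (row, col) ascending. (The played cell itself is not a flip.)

Answer: (3,3) (4,3)

Derivation:
Dir NW: opp run (4,2), next='.' -> no flip
Dir N: opp run (4,3) (3,3) capped by B -> flip
Dir NE: first cell 'B' (not opp) -> no flip
Dir W: first cell '.' (not opp) -> no flip
Dir E: first cell 'B' (not opp) -> no flip
Dir SW: first cell '.' (not opp) -> no flip
Dir S: first cell '.' (not opp) -> no flip
Dir SE: first cell '.' (not opp) -> no flip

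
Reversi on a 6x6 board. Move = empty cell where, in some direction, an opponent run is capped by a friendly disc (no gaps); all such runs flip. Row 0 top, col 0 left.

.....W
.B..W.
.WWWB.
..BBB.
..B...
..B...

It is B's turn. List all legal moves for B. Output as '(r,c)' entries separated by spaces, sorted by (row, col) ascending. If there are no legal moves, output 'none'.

Answer: (0,4) (1,0) (1,2) (1,3) (2,0) (3,1)

Derivation:
(0,3): no bracket -> illegal
(0,4): flips 1 -> legal
(1,0): flips 1 -> legal
(1,2): flips 2 -> legal
(1,3): flips 1 -> legal
(1,5): no bracket -> illegal
(2,0): flips 3 -> legal
(2,5): no bracket -> illegal
(3,0): no bracket -> illegal
(3,1): flips 1 -> legal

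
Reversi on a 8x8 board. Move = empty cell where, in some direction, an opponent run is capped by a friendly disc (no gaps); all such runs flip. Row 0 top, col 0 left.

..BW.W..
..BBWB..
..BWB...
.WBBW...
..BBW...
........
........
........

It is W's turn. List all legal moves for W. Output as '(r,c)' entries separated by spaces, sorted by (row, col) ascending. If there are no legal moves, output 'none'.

Answer: (0,1) (0,4) (1,1) (1,6) (2,1) (2,5) (4,1) (5,2) (5,3)

Derivation:
(0,1): flips 2 -> legal
(0,4): flips 2 -> legal
(0,6): no bracket -> illegal
(1,1): flips 4 -> legal
(1,6): flips 1 -> legal
(2,1): flips 2 -> legal
(2,5): flips 2 -> legal
(2,6): no bracket -> illegal
(3,5): no bracket -> illegal
(4,1): flips 3 -> legal
(5,1): no bracket -> illegal
(5,2): flips 1 -> legal
(5,3): flips 3 -> legal
(5,4): no bracket -> illegal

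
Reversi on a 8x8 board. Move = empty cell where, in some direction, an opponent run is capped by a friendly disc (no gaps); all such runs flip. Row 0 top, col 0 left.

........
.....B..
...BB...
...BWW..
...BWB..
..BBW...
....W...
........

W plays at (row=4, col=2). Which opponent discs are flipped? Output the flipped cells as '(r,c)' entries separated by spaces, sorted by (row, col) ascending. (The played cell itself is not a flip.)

Answer: (4,3) (5,3)

Derivation:
Dir NW: first cell '.' (not opp) -> no flip
Dir N: first cell '.' (not opp) -> no flip
Dir NE: opp run (3,3) (2,4) (1,5), next='.' -> no flip
Dir W: first cell '.' (not opp) -> no flip
Dir E: opp run (4,3) capped by W -> flip
Dir SW: first cell '.' (not opp) -> no flip
Dir S: opp run (5,2), next='.' -> no flip
Dir SE: opp run (5,3) capped by W -> flip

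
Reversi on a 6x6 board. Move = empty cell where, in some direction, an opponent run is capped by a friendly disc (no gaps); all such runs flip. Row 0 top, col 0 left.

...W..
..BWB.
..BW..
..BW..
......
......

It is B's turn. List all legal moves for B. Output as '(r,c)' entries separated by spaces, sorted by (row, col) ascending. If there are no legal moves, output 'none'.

Answer: (0,4) (2,4) (3,4) (4,4)

Derivation:
(0,2): no bracket -> illegal
(0,4): flips 1 -> legal
(2,4): flips 1 -> legal
(3,4): flips 2 -> legal
(4,2): no bracket -> illegal
(4,3): no bracket -> illegal
(4,4): flips 1 -> legal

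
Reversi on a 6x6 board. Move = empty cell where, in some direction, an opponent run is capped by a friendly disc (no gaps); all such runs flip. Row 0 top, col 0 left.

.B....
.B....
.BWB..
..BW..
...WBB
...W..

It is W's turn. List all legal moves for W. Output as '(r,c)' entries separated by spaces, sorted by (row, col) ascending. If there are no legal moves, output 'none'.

Answer: (0,0) (1,0) (1,3) (2,0) (2,4) (3,1) (3,5) (4,2) (5,5)

Derivation:
(0,0): flips 1 -> legal
(0,2): no bracket -> illegal
(1,0): flips 2 -> legal
(1,2): no bracket -> illegal
(1,3): flips 1 -> legal
(1,4): no bracket -> illegal
(2,0): flips 1 -> legal
(2,4): flips 1 -> legal
(3,0): no bracket -> illegal
(3,1): flips 1 -> legal
(3,4): no bracket -> illegal
(3,5): flips 1 -> legal
(4,1): no bracket -> illegal
(4,2): flips 1 -> legal
(5,4): no bracket -> illegal
(5,5): flips 1 -> legal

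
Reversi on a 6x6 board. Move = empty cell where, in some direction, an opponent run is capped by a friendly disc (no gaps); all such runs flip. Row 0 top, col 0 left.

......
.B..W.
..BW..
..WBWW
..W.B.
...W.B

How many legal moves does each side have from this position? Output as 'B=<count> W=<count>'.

Answer: B=5 W=5

Derivation:
-- B to move --
(0,3): no bracket -> illegal
(0,4): no bracket -> illegal
(0,5): no bracket -> illegal
(1,2): no bracket -> illegal
(1,3): flips 1 -> legal
(1,5): no bracket -> illegal
(2,1): no bracket -> illegal
(2,4): flips 2 -> legal
(2,5): no bracket -> illegal
(3,1): flips 1 -> legal
(4,1): no bracket -> illegal
(4,3): no bracket -> illegal
(4,5): no bracket -> illegal
(5,1): flips 1 -> legal
(5,2): flips 2 -> legal
(5,4): no bracket -> illegal
B mobility = 5
-- W to move --
(0,0): no bracket -> illegal
(0,1): no bracket -> illegal
(0,2): no bracket -> illegal
(1,0): no bracket -> illegal
(1,2): flips 1 -> legal
(1,3): no bracket -> illegal
(2,0): no bracket -> illegal
(2,1): flips 1 -> legal
(2,4): flips 1 -> legal
(3,1): no bracket -> illegal
(4,3): flips 1 -> legal
(4,5): no bracket -> illegal
(5,4): flips 1 -> legal
W mobility = 5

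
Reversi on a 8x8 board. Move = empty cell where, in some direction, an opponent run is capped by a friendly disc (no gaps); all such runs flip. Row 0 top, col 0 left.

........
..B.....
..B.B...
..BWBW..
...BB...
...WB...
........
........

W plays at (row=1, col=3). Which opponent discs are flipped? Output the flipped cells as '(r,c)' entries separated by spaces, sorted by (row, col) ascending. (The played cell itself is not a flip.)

Answer: (2,4)

Derivation:
Dir NW: first cell '.' (not opp) -> no flip
Dir N: first cell '.' (not opp) -> no flip
Dir NE: first cell '.' (not opp) -> no flip
Dir W: opp run (1,2), next='.' -> no flip
Dir E: first cell '.' (not opp) -> no flip
Dir SW: opp run (2,2), next='.' -> no flip
Dir S: first cell '.' (not opp) -> no flip
Dir SE: opp run (2,4) capped by W -> flip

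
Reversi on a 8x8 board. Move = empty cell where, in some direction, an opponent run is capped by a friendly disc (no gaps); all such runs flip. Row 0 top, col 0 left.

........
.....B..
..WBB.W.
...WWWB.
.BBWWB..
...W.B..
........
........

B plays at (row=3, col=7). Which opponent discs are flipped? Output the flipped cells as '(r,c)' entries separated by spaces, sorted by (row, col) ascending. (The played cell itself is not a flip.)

Dir NW: opp run (2,6) capped by B -> flip
Dir N: first cell '.' (not opp) -> no flip
Dir NE: edge -> no flip
Dir W: first cell 'B' (not opp) -> no flip
Dir E: edge -> no flip
Dir SW: first cell '.' (not opp) -> no flip
Dir S: first cell '.' (not opp) -> no flip
Dir SE: edge -> no flip

Answer: (2,6)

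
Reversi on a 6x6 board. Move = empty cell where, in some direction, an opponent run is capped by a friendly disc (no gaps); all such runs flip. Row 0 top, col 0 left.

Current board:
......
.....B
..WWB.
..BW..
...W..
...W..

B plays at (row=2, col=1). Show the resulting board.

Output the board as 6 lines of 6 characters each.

Place B at (2,1); scan 8 dirs for brackets.
Dir NW: first cell '.' (not opp) -> no flip
Dir N: first cell '.' (not opp) -> no flip
Dir NE: first cell '.' (not opp) -> no flip
Dir W: first cell '.' (not opp) -> no flip
Dir E: opp run (2,2) (2,3) capped by B -> flip
Dir SW: first cell '.' (not opp) -> no flip
Dir S: first cell '.' (not opp) -> no flip
Dir SE: first cell 'B' (not opp) -> no flip
All flips: (2,2) (2,3)

Answer: ......
.....B
.BBBB.
..BW..
...W..
...W..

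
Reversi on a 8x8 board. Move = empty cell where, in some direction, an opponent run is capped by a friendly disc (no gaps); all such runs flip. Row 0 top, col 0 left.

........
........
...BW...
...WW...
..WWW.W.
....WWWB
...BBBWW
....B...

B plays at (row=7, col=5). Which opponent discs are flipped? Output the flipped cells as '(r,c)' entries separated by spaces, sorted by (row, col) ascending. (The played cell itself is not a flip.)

Answer: (6,6)

Derivation:
Dir NW: first cell 'B' (not opp) -> no flip
Dir N: first cell 'B' (not opp) -> no flip
Dir NE: opp run (6,6) capped by B -> flip
Dir W: first cell 'B' (not opp) -> no flip
Dir E: first cell '.' (not opp) -> no flip
Dir SW: edge -> no flip
Dir S: edge -> no flip
Dir SE: edge -> no flip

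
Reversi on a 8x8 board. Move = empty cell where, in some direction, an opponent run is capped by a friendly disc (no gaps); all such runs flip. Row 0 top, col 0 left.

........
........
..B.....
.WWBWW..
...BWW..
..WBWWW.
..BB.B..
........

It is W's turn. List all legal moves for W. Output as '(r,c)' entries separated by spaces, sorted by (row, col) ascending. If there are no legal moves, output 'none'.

Answer: (1,1) (1,2) (1,3) (4,2) (7,1) (7,2) (7,4) (7,5) (7,6)

Derivation:
(1,1): flips 2 -> legal
(1,2): flips 1 -> legal
(1,3): flips 1 -> legal
(2,1): no bracket -> illegal
(2,3): no bracket -> illegal
(2,4): no bracket -> illegal
(4,2): flips 1 -> legal
(5,1): no bracket -> illegal
(6,1): no bracket -> illegal
(6,4): no bracket -> illegal
(6,6): no bracket -> illegal
(7,1): flips 2 -> legal
(7,2): flips 2 -> legal
(7,3): no bracket -> illegal
(7,4): flips 2 -> legal
(7,5): flips 1 -> legal
(7,6): flips 1 -> legal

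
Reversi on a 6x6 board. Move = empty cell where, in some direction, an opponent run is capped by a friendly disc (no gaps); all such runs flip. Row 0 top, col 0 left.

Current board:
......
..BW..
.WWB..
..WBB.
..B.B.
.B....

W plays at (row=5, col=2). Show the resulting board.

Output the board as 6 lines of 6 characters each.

Place W at (5,2); scan 8 dirs for brackets.
Dir NW: first cell '.' (not opp) -> no flip
Dir N: opp run (4,2) capped by W -> flip
Dir NE: first cell '.' (not opp) -> no flip
Dir W: opp run (5,1), next='.' -> no flip
Dir E: first cell '.' (not opp) -> no flip
Dir SW: edge -> no flip
Dir S: edge -> no flip
Dir SE: edge -> no flip
All flips: (4,2)

Answer: ......
..BW..
.WWB..
..WBB.
..W.B.
.BW...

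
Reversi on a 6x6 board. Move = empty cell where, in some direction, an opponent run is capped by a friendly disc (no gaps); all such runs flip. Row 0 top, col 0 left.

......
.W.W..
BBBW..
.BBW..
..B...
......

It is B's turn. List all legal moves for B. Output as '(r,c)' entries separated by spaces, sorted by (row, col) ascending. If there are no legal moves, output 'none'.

Answer: (0,0) (0,1) (0,2) (0,4) (1,4) (2,4) (3,4) (4,4)

Derivation:
(0,0): flips 1 -> legal
(0,1): flips 1 -> legal
(0,2): flips 1 -> legal
(0,3): no bracket -> illegal
(0,4): flips 1 -> legal
(1,0): no bracket -> illegal
(1,2): no bracket -> illegal
(1,4): flips 1 -> legal
(2,4): flips 2 -> legal
(3,4): flips 1 -> legal
(4,3): no bracket -> illegal
(4,4): flips 1 -> legal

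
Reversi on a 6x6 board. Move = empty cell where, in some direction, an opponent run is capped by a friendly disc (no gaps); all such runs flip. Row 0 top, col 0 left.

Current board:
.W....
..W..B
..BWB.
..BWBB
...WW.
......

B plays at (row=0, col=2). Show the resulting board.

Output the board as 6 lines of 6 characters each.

Answer: .WB...
..B..B
..BWB.
..BWBB
...WW.
......

Derivation:
Place B at (0,2); scan 8 dirs for brackets.
Dir NW: edge -> no flip
Dir N: edge -> no flip
Dir NE: edge -> no flip
Dir W: opp run (0,1), next='.' -> no flip
Dir E: first cell '.' (not opp) -> no flip
Dir SW: first cell '.' (not opp) -> no flip
Dir S: opp run (1,2) capped by B -> flip
Dir SE: first cell '.' (not opp) -> no flip
All flips: (1,2)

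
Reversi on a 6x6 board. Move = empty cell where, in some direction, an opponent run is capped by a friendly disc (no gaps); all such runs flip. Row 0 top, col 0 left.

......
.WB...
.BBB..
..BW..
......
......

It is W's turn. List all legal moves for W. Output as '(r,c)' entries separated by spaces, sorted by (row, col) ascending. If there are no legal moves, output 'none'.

Answer: (1,3) (3,1)

Derivation:
(0,1): no bracket -> illegal
(0,2): no bracket -> illegal
(0,3): no bracket -> illegal
(1,0): no bracket -> illegal
(1,3): flips 2 -> legal
(1,4): no bracket -> illegal
(2,0): no bracket -> illegal
(2,4): no bracket -> illegal
(3,0): no bracket -> illegal
(3,1): flips 2 -> legal
(3,4): no bracket -> illegal
(4,1): no bracket -> illegal
(4,2): no bracket -> illegal
(4,3): no bracket -> illegal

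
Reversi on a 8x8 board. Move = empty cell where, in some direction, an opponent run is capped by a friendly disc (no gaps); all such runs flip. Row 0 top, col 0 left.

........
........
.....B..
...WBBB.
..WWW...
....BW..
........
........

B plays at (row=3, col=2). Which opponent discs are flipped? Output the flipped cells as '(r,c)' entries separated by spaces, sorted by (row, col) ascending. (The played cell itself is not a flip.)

Answer: (3,3) (4,3)

Derivation:
Dir NW: first cell '.' (not opp) -> no flip
Dir N: first cell '.' (not opp) -> no flip
Dir NE: first cell '.' (not opp) -> no flip
Dir W: first cell '.' (not opp) -> no flip
Dir E: opp run (3,3) capped by B -> flip
Dir SW: first cell '.' (not opp) -> no flip
Dir S: opp run (4,2), next='.' -> no flip
Dir SE: opp run (4,3) capped by B -> flip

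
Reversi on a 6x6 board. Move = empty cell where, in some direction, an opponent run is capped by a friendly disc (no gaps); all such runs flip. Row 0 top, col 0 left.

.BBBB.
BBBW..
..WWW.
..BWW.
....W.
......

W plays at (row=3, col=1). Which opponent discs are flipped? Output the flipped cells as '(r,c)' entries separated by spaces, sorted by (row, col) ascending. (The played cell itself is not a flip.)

Dir NW: first cell '.' (not opp) -> no flip
Dir N: first cell '.' (not opp) -> no flip
Dir NE: first cell 'W' (not opp) -> no flip
Dir W: first cell '.' (not opp) -> no flip
Dir E: opp run (3,2) capped by W -> flip
Dir SW: first cell '.' (not opp) -> no flip
Dir S: first cell '.' (not opp) -> no flip
Dir SE: first cell '.' (not opp) -> no flip

Answer: (3,2)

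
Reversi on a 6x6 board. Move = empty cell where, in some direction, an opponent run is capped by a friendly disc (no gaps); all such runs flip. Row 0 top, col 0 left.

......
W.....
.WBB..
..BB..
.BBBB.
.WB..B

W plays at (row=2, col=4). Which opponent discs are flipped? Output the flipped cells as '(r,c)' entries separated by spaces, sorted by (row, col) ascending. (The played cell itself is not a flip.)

Dir NW: first cell '.' (not opp) -> no flip
Dir N: first cell '.' (not opp) -> no flip
Dir NE: first cell '.' (not opp) -> no flip
Dir W: opp run (2,3) (2,2) capped by W -> flip
Dir E: first cell '.' (not opp) -> no flip
Dir SW: opp run (3,3) (4,2) capped by W -> flip
Dir S: first cell '.' (not opp) -> no flip
Dir SE: first cell '.' (not opp) -> no flip

Answer: (2,2) (2,3) (3,3) (4,2)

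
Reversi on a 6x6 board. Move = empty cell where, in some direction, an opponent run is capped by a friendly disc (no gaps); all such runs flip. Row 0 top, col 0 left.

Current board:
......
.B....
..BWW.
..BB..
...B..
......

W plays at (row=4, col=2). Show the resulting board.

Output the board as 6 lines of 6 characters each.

Answer: ......
.B....
..BWW.
..BW..
..WB..
......

Derivation:
Place W at (4,2); scan 8 dirs for brackets.
Dir NW: first cell '.' (not opp) -> no flip
Dir N: opp run (3,2) (2,2), next='.' -> no flip
Dir NE: opp run (3,3) capped by W -> flip
Dir W: first cell '.' (not opp) -> no flip
Dir E: opp run (4,3), next='.' -> no flip
Dir SW: first cell '.' (not opp) -> no flip
Dir S: first cell '.' (not opp) -> no flip
Dir SE: first cell '.' (not opp) -> no flip
All flips: (3,3)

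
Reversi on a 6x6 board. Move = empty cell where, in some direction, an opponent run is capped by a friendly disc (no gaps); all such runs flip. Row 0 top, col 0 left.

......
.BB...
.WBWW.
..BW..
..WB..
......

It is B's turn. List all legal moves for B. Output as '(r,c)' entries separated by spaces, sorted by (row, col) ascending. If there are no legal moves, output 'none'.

(1,0): flips 1 -> legal
(1,3): flips 2 -> legal
(1,4): flips 1 -> legal
(1,5): no bracket -> illegal
(2,0): flips 1 -> legal
(2,5): flips 2 -> legal
(3,0): flips 1 -> legal
(3,1): flips 1 -> legal
(3,4): flips 2 -> legal
(3,5): no bracket -> illegal
(4,1): flips 1 -> legal
(4,4): flips 1 -> legal
(5,1): no bracket -> illegal
(5,2): flips 1 -> legal
(5,3): no bracket -> illegal

Answer: (1,0) (1,3) (1,4) (2,0) (2,5) (3,0) (3,1) (3,4) (4,1) (4,4) (5,2)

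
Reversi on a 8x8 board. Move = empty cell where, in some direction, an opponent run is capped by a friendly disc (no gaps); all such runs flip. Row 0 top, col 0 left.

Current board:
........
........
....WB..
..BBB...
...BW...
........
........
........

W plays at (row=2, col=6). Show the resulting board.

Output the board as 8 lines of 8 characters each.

Answer: ........
........
....WWW.
..BBB...
...BW...
........
........
........

Derivation:
Place W at (2,6); scan 8 dirs for brackets.
Dir NW: first cell '.' (not opp) -> no flip
Dir N: first cell '.' (not opp) -> no flip
Dir NE: first cell '.' (not opp) -> no flip
Dir W: opp run (2,5) capped by W -> flip
Dir E: first cell '.' (not opp) -> no flip
Dir SW: first cell '.' (not opp) -> no flip
Dir S: first cell '.' (not opp) -> no flip
Dir SE: first cell '.' (not opp) -> no flip
All flips: (2,5)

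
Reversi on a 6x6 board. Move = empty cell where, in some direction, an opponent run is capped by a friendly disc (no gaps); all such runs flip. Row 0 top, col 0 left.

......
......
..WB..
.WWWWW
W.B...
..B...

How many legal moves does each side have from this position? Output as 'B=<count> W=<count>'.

Answer: B=7 W=6

Derivation:
-- B to move --
(1,1): no bracket -> illegal
(1,2): flips 2 -> legal
(1,3): no bracket -> illegal
(2,0): flips 1 -> legal
(2,1): flips 1 -> legal
(2,4): flips 1 -> legal
(2,5): no bracket -> illegal
(3,0): no bracket -> illegal
(4,1): flips 1 -> legal
(4,3): flips 1 -> legal
(4,4): no bracket -> illegal
(4,5): flips 1 -> legal
(5,0): no bracket -> illegal
(5,1): no bracket -> illegal
B mobility = 7
-- W to move --
(1,2): flips 1 -> legal
(1,3): flips 1 -> legal
(1,4): flips 1 -> legal
(2,4): flips 1 -> legal
(4,1): no bracket -> illegal
(4,3): no bracket -> illegal
(5,1): flips 1 -> legal
(5,3): flips 1 -> legal
W mobility = 6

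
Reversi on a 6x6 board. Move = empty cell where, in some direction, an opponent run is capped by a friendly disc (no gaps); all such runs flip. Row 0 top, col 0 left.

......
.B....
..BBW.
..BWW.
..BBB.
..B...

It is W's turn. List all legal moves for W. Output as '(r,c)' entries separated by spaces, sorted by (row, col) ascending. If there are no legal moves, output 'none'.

Answer: (0,0) (1,2) (1,3) (2,1) (3,1) (5,1) (5,3) (5,4) (5,5)

Derivation:
(0,0): flips 2 -> legal
(0,1): no bracket -> illegal
(0,2): no bracket -> illegal
(1,0): no bracket -> illegal
(1,2): flips 1 -> legal
(1,3): flips 1 -> legal
(1,4): no bracket -> illegal
(2,0): no bracket -> illegal
(2,1): flips 2 -> legal
(3,1): flips 1 -> legal
(3,5): no bracket -> illegal
(4,1): no bracket -> illegal
(4,5): no bracket -> illegal
(5,1): flips 1 -> legal
(5,3): flips 1 -> legal
(5,4): flips 1 -> legal
(5,5): flips 1 -> legal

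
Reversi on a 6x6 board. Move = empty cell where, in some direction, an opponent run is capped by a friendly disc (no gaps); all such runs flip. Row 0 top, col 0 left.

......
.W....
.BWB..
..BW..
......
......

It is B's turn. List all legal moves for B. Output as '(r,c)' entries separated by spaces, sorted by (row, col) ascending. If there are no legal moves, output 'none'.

Answer: (0,1) (1,2) (3,4) (4,3)

Derivation:
(0,0): no bracket -> illegal
(0,1): flips 1 -> legal
(0,2): no bracket -> illegal
(1,0): no bracket -> illegal
(1,2): flips 1 -> legal
(1,3): no bracket -> illegal
(2,0): no bracket -> illegal
(2,4): no bracket -> illegal
(3,1): no bracket -> illegal
(3,4): flips 1 -> legal
(4,2): no bracket -> illegal
(4,3): flips 1 -> legal
(4,4): no bracket -> illegal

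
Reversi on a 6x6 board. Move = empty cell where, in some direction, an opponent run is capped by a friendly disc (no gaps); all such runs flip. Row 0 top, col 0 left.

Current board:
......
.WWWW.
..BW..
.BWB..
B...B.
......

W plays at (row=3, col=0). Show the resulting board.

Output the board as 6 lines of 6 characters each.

Answer: ......
.WWWW.
..BW..
WWWB..
B...B.
......

Derivation:
Place W at (3,0); scan 8 dirs for brackets.
Dir NW: edge -> no flip
Dir N: first cell '.' (not opp) -> no flip
Dir NE: first cell '.' (not opp) -> no flip
Dir W: edge -> no flip
Dir E: opp run (3,1) capped by W -> flip
Dir SW: edge -> no flip
Dir S: opp run (4,0), next='.' -> no flip
Dir SE: first cell '.' (not opp) -> no flip
All flips: (3,1)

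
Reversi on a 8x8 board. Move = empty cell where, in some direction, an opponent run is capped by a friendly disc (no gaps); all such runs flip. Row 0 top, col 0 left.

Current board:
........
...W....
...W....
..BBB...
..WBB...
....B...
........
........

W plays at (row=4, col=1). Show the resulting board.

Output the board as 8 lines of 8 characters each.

Place W at (4,1); scan 8 dirs for brackets.
Dir NW: first cell '.' (not opp) -> no flip
Dir N: first cell '.' (not opp) -> no flip
Dir NE: opp run (3,2) capped by W -> flip
Dir W: first cell '.' (not opp) -> no flip
Dir E: first cell 'W' (not opp) -> no flip
Dir SW: first cell '.' (not opp) -> no flip
Dir S: first cell '.' (not opp) -> no flip
Dir SE: first cell '.' (not opp) -> no flip
All flips: (3,2)

Answer: ........
...W....
...W....
..WBB...
.WWBB...
....B...
........
........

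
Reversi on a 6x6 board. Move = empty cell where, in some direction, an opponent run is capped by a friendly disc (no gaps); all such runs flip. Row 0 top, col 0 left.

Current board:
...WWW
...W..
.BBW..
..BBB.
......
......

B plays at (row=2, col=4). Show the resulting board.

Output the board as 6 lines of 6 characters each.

Answer: ...WWW
...W..
.BBBB.
..BBB.
......
......

Derivation:
Place B at (2,4); scan 8 dirs for brackets.
Dir NW: opp run (1,3), next='.' -> no flip
Dir N: first cell '.' (not opp) -> no flip
Dir NE: first cell '.' (not opp) -> no flip
Dir W: opp run (2,3) capped by B -> flip
Dir E: first cell '.' (not opp) -> no flip
Dir SW: first cell 'B' (not opp) -> no flip
Dir S: first cell 'B' (not opp) -> no flip
Dir SE: first cell '.' (not opp) -> no flip
All flips: (2,3)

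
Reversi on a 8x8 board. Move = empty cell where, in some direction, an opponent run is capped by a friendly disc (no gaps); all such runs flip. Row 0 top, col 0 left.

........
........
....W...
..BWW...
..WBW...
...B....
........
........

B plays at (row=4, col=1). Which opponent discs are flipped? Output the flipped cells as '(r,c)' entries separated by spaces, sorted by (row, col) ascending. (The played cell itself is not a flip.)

Answer: (4,2)

Derivation:
Dir NW: first cell '.' (not opp) -> no flip
Dir N: first cell '.' (not opp) -> no flip
Dir NE: first cell 'B' (not opp) -> no flip
Dir W: first cell '.' (not opp) -> no flip
Dir E: opp run (4,2) capped by B -> flip
Dir SW: first cell '.' (not opp) -> no flip
Dir S: first cell '.' (not opp) -> no flip
Dir SE: first cell '.' (not opp) -> no flip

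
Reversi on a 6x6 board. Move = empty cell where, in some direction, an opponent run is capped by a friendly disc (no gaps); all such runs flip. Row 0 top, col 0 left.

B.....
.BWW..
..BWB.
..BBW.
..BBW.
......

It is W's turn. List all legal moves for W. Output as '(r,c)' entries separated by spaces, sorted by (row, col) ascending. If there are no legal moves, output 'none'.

(0,1): no bracket -> illegal
(0,2): no bracket -> illegal
(1,0): flips 1 -> legal
(1,4): flips 1 -> legal
(1,5): no bracket -> illegal
(2,0): no bracket -> illegal
(2,1): flips 1 -> legal
(2,5): flips 1 -> legal
(3,1): flips 3 -> legal
(3,5): flips 1 -> legal
(4,1): flips 3 -> legal
(5,1): no bracket -> illegal
(5,2): flips 4 -> legal
(5,3): flips 2 -> legal
(5,4): no bracket -> illegal

Answer: (1,0) (1,4) (2,1) (2,5) (3,1) (3,5) (4,1) (5,2) (5,3)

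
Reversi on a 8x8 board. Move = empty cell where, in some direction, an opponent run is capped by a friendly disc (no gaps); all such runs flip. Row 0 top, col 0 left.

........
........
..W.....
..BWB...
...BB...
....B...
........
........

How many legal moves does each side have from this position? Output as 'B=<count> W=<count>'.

Answer: B=3 W=5

Derivation:
-- B to move --
(1,1): flips 2 -> legal
(1,2): flips 1 -> legal
(1,3): no bracket -> illegal
(2,1): no bracket -> illegal
(2,3): flips 1 -> legal
(2,4): no bracket -> illegal
(3,1): no bracket -> illegal
(4,2): no bracket -> illegal
B mobility = 3
-- W to move --
(2,1): no bracket -> illegal
(2,3): no bracket -> illegal
(2,4): no bracket -> illegal
(2,5): no bracket -> illegal
(3,1): flips 1 -> legal
(3,5): flips 1 -> legal
(4,1): no bracket -> illegal
(4,2): flips 1 -> legal
(4,5): no bracket -> illegal
(5,2): no bracket -> illegal
(5,3): flips 1 -> legal
(5,5): flips 1 -> legal
(6,3): no bracket -> illegal
(6,4): no bracket -> illegal
(6,5): no bracket -> illegal
W mobility = 5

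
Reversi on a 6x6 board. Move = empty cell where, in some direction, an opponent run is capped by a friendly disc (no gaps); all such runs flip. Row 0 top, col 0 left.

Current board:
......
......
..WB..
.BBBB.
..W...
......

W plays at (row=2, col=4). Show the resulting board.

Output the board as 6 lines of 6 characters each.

Place W at (2,4); scan 8 dirs for brackets.
Dir NW: first cell '.' (not opp) -> no flip
Dir N: first cell '.' (not opp) -> no flip
Dir NE: first cell '.' (not opp) -> no flip
Dir W: opp run (2,3) capped by W -> flip
Dir E: first cell '.' (not opp) -> no flip
Dir SW: opp run (3,3) capped by W -> flip
Dir S: opp run (3,4), next='.' -> no flip
Dir SE: first cell '.' (not opp) -> no flip
All flips: (2,3) (3,3)

Answer: ......
......
..WWW.
.BBWB.
..W...
......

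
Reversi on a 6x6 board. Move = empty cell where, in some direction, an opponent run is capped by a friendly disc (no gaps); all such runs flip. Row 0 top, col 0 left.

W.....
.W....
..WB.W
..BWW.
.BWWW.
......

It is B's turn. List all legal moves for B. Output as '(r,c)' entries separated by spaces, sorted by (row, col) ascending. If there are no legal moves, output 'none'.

(0,1): no bracket -> illegal
(0,2): no bracket -> illegal
(1,0): no bracket -> illegal
(1,2): flips 1 -> legal
(1,3): no bracket -> illegal
(1,4): no bracket -> illegal
(1,5): no bracket -> illegal
(2,0): no bracket -> illegal
(2,1): flips 1 -> legal
(2,4): no bracket -> illegal
(3,1): no bracket -> illegal
(3,5): flips 2 -> legal
(4,5): flips 4 -> legal
(5,1): no bracket -> illegal
(5,2): flips 1 -> legal
(5,3): flips 2 -> legal
(5,4): flips 1 -> legal
(5,5): no bracket -> illegal

Answer: (1,2) (2,1) (3,5) (4,5) (5,2) (5,3) (5,4)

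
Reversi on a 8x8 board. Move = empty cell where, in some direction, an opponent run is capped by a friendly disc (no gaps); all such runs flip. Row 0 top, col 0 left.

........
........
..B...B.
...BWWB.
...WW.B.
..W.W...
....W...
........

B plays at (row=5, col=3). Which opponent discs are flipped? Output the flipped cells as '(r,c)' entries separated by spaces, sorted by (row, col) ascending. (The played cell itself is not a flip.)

Answer: (3,5) (4,3) (4,4)

Derivation:
Dir NW: first cell '.' (not opp) -> no flip
Dir N: opp run (4,3) capped by B -> flip
Dir NE: opp run (4,4) (3,5) capped by B -> flip
Dir W: opp run (5,2), next='.' -> no flip
Dir E: opp run (5,4), next='.' -> no flip
Dir SW: first cell '.' (not opp) -> no flip
Dir S: first cell '.' (not opp) -> no flip
Dir SE: opp run (6,4), next='.' -> no flip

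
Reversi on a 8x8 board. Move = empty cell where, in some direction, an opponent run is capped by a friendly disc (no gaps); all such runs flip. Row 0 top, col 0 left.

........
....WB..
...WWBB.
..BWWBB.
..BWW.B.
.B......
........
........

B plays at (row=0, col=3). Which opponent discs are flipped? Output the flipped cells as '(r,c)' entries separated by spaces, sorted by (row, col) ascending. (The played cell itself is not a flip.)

Dir NW: edge -> no flip
Dir N: edge -> no flip
Dir NE: edge -> no flip
Dir W: first cell '.' (not opp) -> no flip
Dir E: first cell '.' (not opp) -> no flip
Dir SW: first cell '.' (not opp) -> no flip
Dir S: first cell '.' (not opp) -> no flip
Dir SE: opp run (1,4) capped by B -> flip

Answer: (1,4)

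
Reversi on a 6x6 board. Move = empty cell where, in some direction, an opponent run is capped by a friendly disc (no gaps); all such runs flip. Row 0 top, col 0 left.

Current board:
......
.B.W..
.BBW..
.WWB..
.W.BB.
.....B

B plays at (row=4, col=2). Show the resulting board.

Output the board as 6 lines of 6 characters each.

Place B at (4,2); scan 8 dirs for brackets.
Dir NW: opp run (3,1), next='.' -> no flip
Dir N: opp run (3,2) capped by B -> flip
Dir NE: first cell 'B' (not opp) -> no flip
Dir W: opp run (4,1), next='.' -> no flip
Dir E: first cell 'B' (not opp) -> no flip
Dir SW: first cell '.' (not opp) -> no flip
Dir S: first cell '.' (not opp) -> no flip
Dir SE: first cell '.' (not opp) -> no flip
All flips: (3,2)

Answer: ......
.B.W..
.BBW..
.WBB..
.WBBB.
.....B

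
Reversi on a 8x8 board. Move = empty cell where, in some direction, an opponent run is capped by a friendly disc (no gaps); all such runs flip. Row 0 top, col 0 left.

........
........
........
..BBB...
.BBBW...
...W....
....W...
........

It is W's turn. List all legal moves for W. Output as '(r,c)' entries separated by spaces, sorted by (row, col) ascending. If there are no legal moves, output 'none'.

(2,1): no bracket -> illegal
(2,2): flips 1 -> legal
(2,3): flips 2 -> legal
(2,4): flips 1 -> legal
(2,5): no bracket -> illegal
(3,0): no bracket -> illegal
(3,1): flips 1 -> legal
(3,5): no bracket -> illegal
(4,0): flips 3 -> legal
(4,5): no bracket -> illegal
(5,0): no bracket -> illegal
(5,1): no bracket -> illegal
(5,2): no bracket -> illegal
(5,4): no bracket -> illegal

Answer: (2,2) (2,3) (2,4) (3,1) (4,0)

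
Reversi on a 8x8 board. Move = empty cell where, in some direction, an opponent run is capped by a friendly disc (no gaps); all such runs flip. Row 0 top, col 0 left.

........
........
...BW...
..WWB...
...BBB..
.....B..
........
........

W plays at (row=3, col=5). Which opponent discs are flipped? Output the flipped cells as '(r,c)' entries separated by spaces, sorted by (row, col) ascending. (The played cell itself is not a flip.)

Dir NW: first cell 'W' (not opp) -> no flip
Dir N: first cell '.' (not opp) -> no flip
Dir NE: first cell '.' (not opp) -> no flip
Dir W: opp run (3,4) capped by W -> flip
Dir E: first cell '.' (not opp) -> no flip
Dir SW: opp run (4,4), next='.' -> no flip
Dir S: opp run (4,5) (5,5), next='.' -> no flip
Dir SE: first cell '.' (not opp) -> no flip

Answer: (3,4)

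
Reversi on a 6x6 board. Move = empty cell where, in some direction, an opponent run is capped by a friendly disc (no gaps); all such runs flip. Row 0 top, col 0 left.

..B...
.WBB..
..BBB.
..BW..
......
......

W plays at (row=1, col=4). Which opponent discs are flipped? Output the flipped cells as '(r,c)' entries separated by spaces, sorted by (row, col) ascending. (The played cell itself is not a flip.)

Dir NW: first cell '.' (not opp) -> no flip
Dir N: first cell '.' (not opp) -> no flip
Dir NE: first cell '.' (not opp) -> no flip
Dir W: opp run (1,3) (1,2) capped by W -> flip
Dir E: first cell '.' (not opp) -> no flip
Dir SW: opp run (2,3) (3,2), next='.' -> no flip
Dir S: opp run (2,4), next='.' -> no flip
Dir SE: first cell '.' (not opp) -> no flip

Answer: (1,2) (1,3)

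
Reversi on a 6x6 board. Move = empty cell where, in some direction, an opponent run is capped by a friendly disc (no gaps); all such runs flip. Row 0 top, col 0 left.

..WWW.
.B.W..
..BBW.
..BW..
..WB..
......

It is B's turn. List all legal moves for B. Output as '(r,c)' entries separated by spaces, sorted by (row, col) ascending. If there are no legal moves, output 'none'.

(0,1): no bracket -> illegal
(0,5): no bracket -> illegal
(1,2): no bracket -> illegal
(1,4): no bracket -> illegal
(1,5): no bracket -> illegal
(2,5): flips 1 -> legal
(3,1): no bracket -> illegal
(3,4): flips 1 -> legal
(3,5): no bracket -> illegal
(4,1): flips 1 -> legal
(4,4): flips 1 -> legal
(5,1): no bracket -> illegal
(5,2): flips 1 -> legal
(5,3): no bracket -> illegal

Answer: (2,5) (3,4) (4,1) (4,4) (5,2)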